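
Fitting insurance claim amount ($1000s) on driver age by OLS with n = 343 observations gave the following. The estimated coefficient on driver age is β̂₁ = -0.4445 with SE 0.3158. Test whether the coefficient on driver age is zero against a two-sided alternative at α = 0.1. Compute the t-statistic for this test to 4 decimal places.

t = -1.4075

H₀: β₁ = 0 vs H₁: β₁ ≠ 0.
t = (β̂₁ − β₁⁰)/SE = -0.4445 / 0.3158 = -1.4075.
df = n − 2 = 343 − 2 = 341.
Two-sided p ≈ 0.1602, which is ≥ 0.1, so fail to reject H₀.
The data do not give significant evidence of an association between driver age and insurance claim amount.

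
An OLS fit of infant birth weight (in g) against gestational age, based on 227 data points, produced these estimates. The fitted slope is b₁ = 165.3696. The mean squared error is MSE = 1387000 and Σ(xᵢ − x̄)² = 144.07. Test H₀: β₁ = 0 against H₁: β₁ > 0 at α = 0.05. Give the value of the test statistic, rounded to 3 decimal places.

t = 1.685

SE(b₁) = √(MSE/Sₓₓ) = √(1.387e+06/144.07) = 98.1186.
t = 165.3696 / 98.1186 = 1.685.
df = n − 2 = 225.
One-sided p ≈ 0.0466, which is < 0.05, so reject H₀.
There is evidence that the true slope on gestational age is positive.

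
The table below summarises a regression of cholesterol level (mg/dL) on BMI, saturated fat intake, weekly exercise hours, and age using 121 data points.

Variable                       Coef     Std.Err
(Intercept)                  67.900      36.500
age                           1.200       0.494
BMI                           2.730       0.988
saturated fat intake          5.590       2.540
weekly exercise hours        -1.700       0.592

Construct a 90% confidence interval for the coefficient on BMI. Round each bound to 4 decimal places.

Read off: b = 2.730, SE = 0.988 for BMI.
df = n − k − 1 = 121 − 4 − 1 = 116.
t* = t_{0.05, 116} = 1.658096.
Margin = t* × SE = 1.658096 × 0.988 = 1.638199.
CI: 2.730 ± 1.638199 → (1.0918, 4.3682).

(1.0918, 4.3682)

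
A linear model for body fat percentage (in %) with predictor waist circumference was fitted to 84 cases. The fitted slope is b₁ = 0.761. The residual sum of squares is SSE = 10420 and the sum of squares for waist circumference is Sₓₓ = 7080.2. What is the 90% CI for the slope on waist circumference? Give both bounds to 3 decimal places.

MSE = SSE/(n − 2) = 10420/82 = 127.073.
SE(b₁) = √(MSE/Sₓₓ) = √(127.073/7080.2) = 0.133969.
df = n − 2 = 82.
t* = t_{0.05, 82} = 1.663649.
Margin = t* × SE = 1.663649 × 0.133969 = 0.22288.
CI: 0.761 ± 0.22288 → (0.538, 0.984).
With 90% confidence, each one-unit increase in waist circumference is associated with a change of between 0.538 and 0.984 % in body fat percentage.

(0.538, 0.984)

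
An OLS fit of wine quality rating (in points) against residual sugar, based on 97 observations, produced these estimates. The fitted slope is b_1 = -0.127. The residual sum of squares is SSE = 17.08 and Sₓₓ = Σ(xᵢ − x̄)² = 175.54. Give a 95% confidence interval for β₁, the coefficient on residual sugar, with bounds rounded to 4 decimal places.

(-0.1905, -0.0635)

MSE = SSE/(n − 2) = 17.08/95 = 0.179789.
SE(b_1) = √(MSE/Sₓₓ) = √(0.179789/175.54) = 0.0320032.
df = n − 2 = 95.
t* = t_{0.025, 95} = 1.985251.
Margin = t* × SE = 1.985251 × 0.0320032 = 0.063534.
CI: -0.127 ± 0.063534 → (-0.1905, -0.0635).
With 95% confidence, each one-unit increase in residual sugar is associated with a change of between -0.1905 and -0.0635 points in wine quality rating.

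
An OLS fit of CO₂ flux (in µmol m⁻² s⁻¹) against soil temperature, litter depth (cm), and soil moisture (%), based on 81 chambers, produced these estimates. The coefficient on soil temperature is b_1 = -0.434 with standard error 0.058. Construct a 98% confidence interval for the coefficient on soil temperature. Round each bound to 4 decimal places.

(-0.5718, -0.2962)

df = n − k − 1 = 81 − 3 − 1 = 77.
t* = t_{0.01, 77} = 2.375757.
Margin = t* × SE = 2.375757 × 0.058 = 0.137794.
CI: -0.434 ± 0.137794 → (-0.5718, -0.2962).
With 98% confidence, each one-unit increase in soil temperature is associated with a change of between -0.5718 and -0.2962 µmol m⁻² s⁻¹ in CO₂ flux, holding the other predictors fixed.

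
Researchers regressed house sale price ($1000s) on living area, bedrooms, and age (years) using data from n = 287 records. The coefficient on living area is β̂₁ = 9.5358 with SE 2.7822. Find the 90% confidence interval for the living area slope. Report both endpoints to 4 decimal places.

(4.9445, 14.1271)

df = n − k − 1 = 287 − 3 − 1 = 283.
t* = t_{0.05, 283} = 1.650256.
Margin = t* × SE = 1.650256 × 2.7822 = 4.591342.
CI: 9.5358 ± 4.591342 → (4.9445, 14.1271).
With 90% confidence, each one-unit increase in living area is associated with a change of between 4.9445 and 14.1271 $1000s in house sale price, holding the other predictors fixed.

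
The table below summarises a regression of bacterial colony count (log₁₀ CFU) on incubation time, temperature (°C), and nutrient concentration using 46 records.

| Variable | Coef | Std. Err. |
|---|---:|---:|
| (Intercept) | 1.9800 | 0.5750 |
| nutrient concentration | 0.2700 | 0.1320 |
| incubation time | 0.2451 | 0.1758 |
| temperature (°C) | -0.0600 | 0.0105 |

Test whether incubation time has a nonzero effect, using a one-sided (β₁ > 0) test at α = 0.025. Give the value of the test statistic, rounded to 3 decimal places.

Read off: b = 0.2451, SE = 0.1758 for incubation time.
H₀: β₁ = 0 vs H₁: β₁ > 0.
t = 0.2451 / 0.1758 = 1.394.
df = n − k − 1 = 46 − 3 − 1 = 42.
One-sided p ≈ 0.0853, which is ≥ 0.025, so fail to reject H₀.
The data do not give significant evidence that the true slope on incubation time is positive, holding the other predictors fixed.

t = 1.394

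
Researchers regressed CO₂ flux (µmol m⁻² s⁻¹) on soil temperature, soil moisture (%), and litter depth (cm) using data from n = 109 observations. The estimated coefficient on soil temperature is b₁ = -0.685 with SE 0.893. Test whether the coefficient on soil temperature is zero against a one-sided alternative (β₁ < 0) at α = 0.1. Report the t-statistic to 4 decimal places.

H₀: β₁ = 0 vs H₁: β₁ < 0.
t = (b₁ − β₁⁰)/SE = -0.685 / 0.893 = -0.7671.
df = n − k − 1 = 109 − 3 − 1 = 105.
One-sided p ≈ 0.2224, which is ≥ 0.1, so fail to reject H₀.
The data do not give significant evidence that the true slope on soil temperature is negative, holding the other predictors fixed.

t = -0.7671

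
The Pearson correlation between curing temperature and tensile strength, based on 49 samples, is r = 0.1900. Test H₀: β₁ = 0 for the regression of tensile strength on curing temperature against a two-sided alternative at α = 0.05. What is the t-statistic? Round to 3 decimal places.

t = r·√(n − 2)/√(1 − r²) = 0.1900·√47/√0.9639 = 1.327.
df = n − 2 = 47.
Two-sided p ≈ 0.1910, which is ≥ 0.05, so fail to reject H₀.
The data do not give significant evidence of a linear association between curing temperature and tensile strength.

t = 1.327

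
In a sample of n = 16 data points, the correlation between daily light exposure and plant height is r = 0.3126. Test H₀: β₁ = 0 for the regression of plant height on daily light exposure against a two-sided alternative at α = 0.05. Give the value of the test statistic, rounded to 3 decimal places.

t = r·√(n − 2)/√(1 − r²) = 0.3126·√14/√0.902281 = 1.231.
df = n − 2 = 14.
Two-sided p ≈ 0.2385, which is ≥ 0.05, so fail to reject H₀.
The data do not give significant evidence of a linear association between daily light exposure and plant height.

t = 1.231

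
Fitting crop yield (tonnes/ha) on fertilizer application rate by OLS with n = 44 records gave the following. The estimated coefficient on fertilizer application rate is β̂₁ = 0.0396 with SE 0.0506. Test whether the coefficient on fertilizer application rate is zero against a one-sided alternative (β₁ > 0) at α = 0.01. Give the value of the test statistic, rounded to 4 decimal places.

t = 0.7826

H₀: β₁ = 0 vs H₁: β₁ > 0.
t = (β̂₁ − β₁⁰)/SE = 0.0396 / 0.0506 = 0.7826.
df = n − 2 = 44 − 2 = 42.
One-sided p ≈ 0.2191, which is ≥ 0.01, so fail to reject H₀.
The data do not give significant evidence that the true slope on fertilizer application rate is positive.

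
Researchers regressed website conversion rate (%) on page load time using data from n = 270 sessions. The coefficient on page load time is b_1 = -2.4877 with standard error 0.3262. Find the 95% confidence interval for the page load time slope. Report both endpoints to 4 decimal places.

(-3.1299, -1.8455)

df = n − 2 = 270 − 2 = 268.
t* = t_{0.025, 268} = 1.968855.
Margin = t* × SE = 1.968855 × 0.3262 = 0.642241.
CI: -2.4877 ± 0.642241 → (-3.1299, -1.8455).
With 95% confidence, each one-unit increase in page load time is associated with a change of between -3.1299 and -1.8455 % in website conversion rate.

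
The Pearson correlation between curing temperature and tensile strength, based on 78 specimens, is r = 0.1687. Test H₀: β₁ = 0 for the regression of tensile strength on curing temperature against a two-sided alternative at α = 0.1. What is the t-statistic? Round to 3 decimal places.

t = r·√(n − 2)/√(1 − r²) = 0.1687·√76/√0.97154 = 1.492.
df = n − 2 = 76.
Two-sided p ≈ 0.1398, which is ≥ 0.1, so fail to reject H₀.
The data do not give significant evidence of a linear association between curing temperature and tensile strength.

t = 1.492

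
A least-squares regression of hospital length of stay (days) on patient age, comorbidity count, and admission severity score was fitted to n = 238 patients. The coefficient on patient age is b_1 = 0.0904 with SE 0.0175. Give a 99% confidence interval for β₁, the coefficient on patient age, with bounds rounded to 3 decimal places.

df = n − k − 1 = 238 − 3 − 1 = 234.
t* = t_{0.005, 234} = 2.597002.
Margin = t* × SE = 2.597002 × 0.0175 = 0.04545.
CI: 0.0904 ± 0.04545 → (0.045, 0.136).
With 99% confidence, each one-unit increase in patient age is associated with a change of between 0.045 and 0.136 days in hospital length of stay, holding the other predictors fixed.

(0.045, 0.136)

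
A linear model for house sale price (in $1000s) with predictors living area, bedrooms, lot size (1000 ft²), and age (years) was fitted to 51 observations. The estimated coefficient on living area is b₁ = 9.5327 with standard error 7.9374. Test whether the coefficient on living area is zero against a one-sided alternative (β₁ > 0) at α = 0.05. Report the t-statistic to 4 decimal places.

t = 1.2010

H₀: β₁ = 0 vs H₁: β₁ > 0.
t = (b₁ − β₁⁰)/SE = 9.5327 / 7.9374 = 1.2010.
df = n − k − 1 = 51 − 4 − 1 = 46.
One-sided p ≈ 0.1180, which is ≥ 0.05, so fail to reject H₀.
The data do not give significant evidence that the true slope on living area is positive, holding the other predictors fixed.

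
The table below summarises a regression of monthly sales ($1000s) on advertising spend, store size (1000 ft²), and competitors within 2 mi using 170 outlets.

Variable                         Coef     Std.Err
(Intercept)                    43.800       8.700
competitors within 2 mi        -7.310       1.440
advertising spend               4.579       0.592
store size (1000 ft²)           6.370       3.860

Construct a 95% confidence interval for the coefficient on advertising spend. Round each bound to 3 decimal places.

(3.410, 5.748)

Read off: b = 4.579, SE = 0.592 for advertising spend.
df = n − k − 1 = 170 − 3 − 1 = 166.
t* = t_{0.025, 166} = 1.974358.
Margin = t* × SE = 1.974358 × 0.592 = 1.16882.
CI: 4.579 ± 1.16882 → (3.410, 5.748).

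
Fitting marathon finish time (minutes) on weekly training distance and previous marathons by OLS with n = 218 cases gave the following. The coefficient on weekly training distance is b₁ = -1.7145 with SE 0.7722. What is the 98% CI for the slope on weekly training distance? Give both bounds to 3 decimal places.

(-3.524, 0.095)

df = n − k − 1 = 218 − 2 − 1 = 215.
t* = t_{0.01, 215} = 2.343817.
Margin = t* × SE = 2.343817 × 0.7722 = 1.80990.
CI: -1.7145 ± 1.80990 → (-3.524, 0.095).
With 98% confidence, each one-unit increase in weekly training distance is associated with a change of between -3.524 and 0.095 minutes in marathon finish time, holding the other predictors fixed.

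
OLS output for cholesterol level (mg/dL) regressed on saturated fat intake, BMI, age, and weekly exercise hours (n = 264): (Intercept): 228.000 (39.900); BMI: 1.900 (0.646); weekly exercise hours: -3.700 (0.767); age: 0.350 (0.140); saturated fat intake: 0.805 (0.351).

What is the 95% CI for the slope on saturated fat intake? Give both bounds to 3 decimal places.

Read off: b = 0.805, SE = 0.351 for saturated fat intake.
df = n − k − 1 = 264 − 4 − 1 = 259.
t* = t_{0.025, 259} = 1.969166.
Margin = t* × SE = 1.969166 × 0.351 = 0.69118.
CI: 0.805 ± 0.69118 → (0.114, 1.496).

(0.114, 1.496)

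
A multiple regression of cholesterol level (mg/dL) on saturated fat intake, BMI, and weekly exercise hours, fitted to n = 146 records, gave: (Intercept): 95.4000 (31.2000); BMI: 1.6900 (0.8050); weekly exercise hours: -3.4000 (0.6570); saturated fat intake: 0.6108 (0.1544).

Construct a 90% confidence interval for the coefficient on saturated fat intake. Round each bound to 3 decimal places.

(0.355, 0.866)

Read off: b = 0.6108, SE = 0.1544 for saturated fat intake.
df = n − k − 1 = 146 − 3 − 1 = 142.
t* = t_{0.05, 142} = 1.655655.
Margin = t* × SE = 1.655655 × 0.1544 = 0.25563.
CI: 0.6108 ± 0.25563 → (0.355, 0.866).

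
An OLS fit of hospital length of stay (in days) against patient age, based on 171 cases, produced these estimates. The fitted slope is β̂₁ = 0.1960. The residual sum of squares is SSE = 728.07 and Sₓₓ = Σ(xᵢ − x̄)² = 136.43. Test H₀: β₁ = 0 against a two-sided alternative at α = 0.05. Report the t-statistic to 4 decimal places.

MSE = SSE/(n − 2) = 728.07/169 = 4.30811.
SE(β̂₁) = √(MSE/Sₓₓ) = √(4.30811/136.43) = 0.1777.
t = 0.1960 / 0.1777 = 1.1030.
df = n − 2 = 169.
Two-sided p ≈ 0.2716, which is ≥ 0.05, so fail to reject H₀.
The data do not give significant evidence of an association between patient age and hospital length of stay.

t = 1.1030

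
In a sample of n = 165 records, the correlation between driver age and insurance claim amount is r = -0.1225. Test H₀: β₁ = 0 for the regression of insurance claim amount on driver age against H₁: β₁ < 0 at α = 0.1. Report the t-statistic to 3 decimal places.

t = r·√(n − 2)/√(1 − r²) = -0.1225·√163/√0.984994 = -1.576.
df = n − 2 = 163.
One-sided p ≈ 0.0585, which is < 0.1, so reject H₀.
There is evidence of a linear association between driver age and insurance claim amount.

t = -1.576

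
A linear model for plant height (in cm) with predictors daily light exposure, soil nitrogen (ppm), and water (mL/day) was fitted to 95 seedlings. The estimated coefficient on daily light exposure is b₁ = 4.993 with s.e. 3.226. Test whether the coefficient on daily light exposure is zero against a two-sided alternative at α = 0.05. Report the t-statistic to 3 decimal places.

t = 1.548

H₀: β₁ = 0 vs H₁: β₁ ≠ 0.
t = (b₁ − β₁⁰)/SE = 4.993 / 3.226 = 1.548.
df = n − k − 1 = 95 − 3 − 1 = 91.
Two-sided p ≈ 0.1252, which is ≥ 0.05, so fail to reject H₀.
The data do not give significant evidence of an association between daily light exposure and plant height, after adjusting for the other predictors.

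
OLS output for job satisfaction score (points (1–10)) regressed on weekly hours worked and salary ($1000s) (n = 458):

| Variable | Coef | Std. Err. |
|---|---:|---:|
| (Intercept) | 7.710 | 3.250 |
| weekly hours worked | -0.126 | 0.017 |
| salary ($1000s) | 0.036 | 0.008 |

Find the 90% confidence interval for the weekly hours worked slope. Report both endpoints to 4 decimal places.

(-0.1540, -0.0980)

Read off: b = -0.126, SE = 0.017 for weekly hours worked.
df = n − k − 1 = 458 − 2 − 1 = 455.
t* = t_{0.05, 455} = 1.648209.
Margin = t* × SE = 1.648209 × 0.017 = 0.028020.
CI: -0.126 ± 0.028020 → (-0.1540, -0.0980).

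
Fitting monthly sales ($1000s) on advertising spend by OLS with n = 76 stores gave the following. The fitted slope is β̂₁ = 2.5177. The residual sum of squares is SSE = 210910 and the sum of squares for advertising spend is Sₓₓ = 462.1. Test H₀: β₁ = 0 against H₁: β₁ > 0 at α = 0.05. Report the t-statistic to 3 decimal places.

MSE = SSE/(n − 2) = 210910/74 = 2850.14.
SE(β̂₁) = √(MSE/Sₓₓ) = √(2850.14/462.1) = 2.4835.
t = 2.5177 / 2.4835 = 1.014.
df = n − 2 = 74.
One-sided p ≈ 0.1570, which is ≥ 0.05, so fail to reject H₀.
The data do not give significant evidence that the true slope on advertising spend is positive.

t = 1.014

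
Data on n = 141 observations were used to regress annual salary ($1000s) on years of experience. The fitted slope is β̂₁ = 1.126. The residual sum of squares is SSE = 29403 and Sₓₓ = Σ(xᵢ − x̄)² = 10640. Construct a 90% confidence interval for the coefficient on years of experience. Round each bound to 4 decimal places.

(0.8925, 1.3595)

MSE = SSE/(n − 2) = 29403/139 = 211.532.
SE(β̂₁) = √(MSE/Sₓₓ) = √(211.532/10640) = 0.141.
df = n − 2 = 139.
t* = t_{0.05, 139} = 1.65589.
Margin = t* × SE = 1.65589 × 0.141 = 0.233480.
CI: 1.126 ± 0.233480 → (0.8925, 1.3595).
With 90% confidence, each one-unit increase in years of experience is associated with a change of between 0.8925 and 1.3595 $1000s in annual salary.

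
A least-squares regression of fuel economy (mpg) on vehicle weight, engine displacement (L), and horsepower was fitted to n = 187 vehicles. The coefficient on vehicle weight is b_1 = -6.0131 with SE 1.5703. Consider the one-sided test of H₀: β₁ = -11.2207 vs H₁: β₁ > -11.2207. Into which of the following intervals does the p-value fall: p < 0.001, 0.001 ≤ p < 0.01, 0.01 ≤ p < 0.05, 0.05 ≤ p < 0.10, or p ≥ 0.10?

t = (-6.0131 − (-11.2207)) / 1.5703 = 3.316.
df = n − k − 1 = 187 − 3 − 1 = 183.
One-sided p = P(T_{183} > t) ≈ 0.0006.
So p < 0.001.

p < 0.001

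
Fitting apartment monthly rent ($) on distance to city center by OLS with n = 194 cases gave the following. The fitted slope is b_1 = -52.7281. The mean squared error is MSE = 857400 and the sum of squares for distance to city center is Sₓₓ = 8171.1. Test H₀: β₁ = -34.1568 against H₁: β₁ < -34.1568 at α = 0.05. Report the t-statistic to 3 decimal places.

SE(b_1) = √(MSE/Sₓₓ) = √(857400/8171.1) = 10.2436.
t = (-52.7281 − (-34.1568)) / 10.2436 = -1.813.
df = n − 2 = 192.
One-sided p ≈ 0.0357, which is < 0.05, so reject H₀.
There is evidence that the true slope on distance to city center is below -34.1568 $ per unit.

t = -1.813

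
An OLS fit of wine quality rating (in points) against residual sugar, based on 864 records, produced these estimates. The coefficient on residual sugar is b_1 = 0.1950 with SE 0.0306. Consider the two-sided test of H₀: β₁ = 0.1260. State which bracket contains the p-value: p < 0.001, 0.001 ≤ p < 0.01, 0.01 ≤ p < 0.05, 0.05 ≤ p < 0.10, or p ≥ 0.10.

0.01 ≤ p < 0.05

t = (0.1950 − 0.1260) / 0.0306 = 2.255.
df = n − 2 = 864 − 2 = 862.
Two-sided p = 2·P(T_{862} > |t|) ≈ 0.0244.
So 0.01 ≤ p < 0.05.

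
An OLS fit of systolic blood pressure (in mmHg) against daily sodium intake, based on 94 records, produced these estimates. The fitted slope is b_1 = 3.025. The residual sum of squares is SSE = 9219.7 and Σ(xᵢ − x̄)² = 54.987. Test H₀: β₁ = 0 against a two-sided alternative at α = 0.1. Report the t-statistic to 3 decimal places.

t = 2.241

MSE = SSE/(n − 2) = 9219.7/92 = 100.214.
SE(b_1) = √(MSE/Sₓₓ) = √(100.214/54.987) = 1.35.
t = 3.025 / 1.35 = 2.241.
df = n − 2 = 92.
Two-sided p ≈ 0.0274, which is < 0.1, so reject H₀.
There is evidence that daily sodium intake is associated with systolic blood pressure.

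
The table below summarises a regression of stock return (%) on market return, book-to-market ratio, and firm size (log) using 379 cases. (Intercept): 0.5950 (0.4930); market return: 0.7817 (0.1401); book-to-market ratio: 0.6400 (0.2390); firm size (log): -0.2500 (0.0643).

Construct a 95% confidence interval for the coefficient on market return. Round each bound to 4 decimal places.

Read off: b = 0.7817, SE = 0.1401 for market return.
df = n − k − 1 = 379 − 3 − 1 = 375.
t* = t_{0.025, 375} = 1.96631.
Margin = t* × SE = 1.96631 × 0.1401 = 0.275480.
CI: 0.7817 ± 0.275480 → (0.5062, 1.0572).

(0.5062, 1.0572)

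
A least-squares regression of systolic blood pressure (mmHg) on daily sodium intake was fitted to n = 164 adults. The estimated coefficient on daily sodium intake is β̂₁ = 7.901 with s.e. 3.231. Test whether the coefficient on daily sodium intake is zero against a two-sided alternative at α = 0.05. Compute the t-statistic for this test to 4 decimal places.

t = 2.4454

H₀: β₁ = 0 vs H₁: β₁ ≠ 0.
t = (β̂₁ − β₁⁰)/SE = 7.901 / 3.231 = 2.4454.
df = n − 2 = 164 − 2 = 162.
Two-sided p ≈ 0.0155, which is < 0.05, so reject H₀.
There is evidence that daily sodium intake is associated with systolic blood pressure.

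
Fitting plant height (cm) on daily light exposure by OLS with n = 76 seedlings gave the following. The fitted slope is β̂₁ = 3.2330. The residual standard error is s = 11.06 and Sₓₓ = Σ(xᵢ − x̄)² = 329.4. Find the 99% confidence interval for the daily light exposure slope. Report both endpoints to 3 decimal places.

SE(β̂₁) = s/√Sₓₓ = 11.06/√329.4 = 0.609387.
df = n − 2 = 74.
t* = t_{0.005, 74} = 2.643913.
Margin = t* × SE = 2.643913 × 0.609387 = 1.61117.
CI: 3.2330 ± 1.61117 → (1.622, 4.844).
With 99% confidence, each one-unit increase in daily light exposure is associated with a change of between 1.622 and 4.844 cm in plant height.

(1.622, 4.844)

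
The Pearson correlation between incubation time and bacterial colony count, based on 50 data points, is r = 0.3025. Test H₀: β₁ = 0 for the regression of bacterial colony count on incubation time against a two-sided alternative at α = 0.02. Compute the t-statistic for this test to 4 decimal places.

t = r·√(n − 2)/√(1 − r²) = 0.3025·√48/√0.908494 = 2.1988.
df = n − 2 = 48.
Two-sided p ≈ 0.0327, which is ≥ 0.02, so fail to reject H₀.
The data do not give significant evidence of a linear association between incubation time and bacterial colony count.

t = 2.1988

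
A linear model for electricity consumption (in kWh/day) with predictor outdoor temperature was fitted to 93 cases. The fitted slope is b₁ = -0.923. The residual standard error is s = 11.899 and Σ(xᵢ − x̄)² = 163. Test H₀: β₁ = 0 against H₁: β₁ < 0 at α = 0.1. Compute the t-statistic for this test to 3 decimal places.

SE(b₁) = s/√Sₓₓ = 11.899/√163 = 0.932002.
t = -0.923 / 0.932002 = -0.990.
df = n − 2 = 91.
One-sided p ≈ 0.1623, which is ≥ 0.1, so fail to reject H₀.
The data do not give significant evidence that the true slope on outdoor temperature is negative.

t = -0.990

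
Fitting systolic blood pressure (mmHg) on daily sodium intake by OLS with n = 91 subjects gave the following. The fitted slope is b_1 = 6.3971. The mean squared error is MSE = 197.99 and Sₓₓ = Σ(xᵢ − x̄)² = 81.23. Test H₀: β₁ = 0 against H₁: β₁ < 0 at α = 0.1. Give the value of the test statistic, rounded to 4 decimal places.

t = 4.0975

SE(b_1) = √(MSE/Sₓₓ) = √(197.99/81.23) = 1.56122.
t = 6.3971 / 1.56122 = 4.0975.
df = n − 2 = 89.
One-sided p ≈ 1.0000, which is ≥ 0.1, so fail to reject H₀.
The data do not give significant evidence that the true slope on daily sodium intake is negative.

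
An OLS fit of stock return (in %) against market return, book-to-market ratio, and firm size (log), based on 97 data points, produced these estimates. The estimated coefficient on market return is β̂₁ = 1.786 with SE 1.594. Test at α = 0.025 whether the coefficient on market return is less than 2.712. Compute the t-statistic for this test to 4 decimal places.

H₀: β₁ = 2.712 vs H₁: β₁ < 2.712.
t = (β̂₁ − β₁⁰)/SE = (1.786 − 2.712) / 1.594 = -0.5809.
df = n − k − 1 = 97 − 3 − 1 = 93.
One-sided p ≈ 0.2813, which is ≥ 0.025, so fail to reject H₀.
The data do not give significant evidence that the true slope on market return is below 2.712 % per unit, holding the other predictors fixed.

t = -0.5809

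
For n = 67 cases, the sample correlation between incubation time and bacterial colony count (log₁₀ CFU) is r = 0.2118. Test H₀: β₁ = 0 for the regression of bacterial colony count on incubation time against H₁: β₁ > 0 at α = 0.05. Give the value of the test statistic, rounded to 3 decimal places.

t = 1.747

t = r·√(n − 2)/√(1 − r²) = 0.2118·√65/√0.955141 = 1.747.
df = n − 2 = 65.
One-sided p ≈ 0.0427, which is < 0.05, so reject H₀.
There is evidence of a linear association between incubation time and bacterial colony count.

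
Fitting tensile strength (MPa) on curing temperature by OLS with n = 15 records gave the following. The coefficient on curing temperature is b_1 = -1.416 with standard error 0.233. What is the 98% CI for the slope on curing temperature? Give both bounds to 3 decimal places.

df = n − 2 = 15 − 2 = 13.
t* = t_{0.01, 13} = 2.650309.
Margin = t* × SE = 2.650309 × 0.233 = 0.61752.
CI: -1.416 ± 0.61752 → (-2.034, -0.798).
With 98% confidence, each one-unit increase in curing temperature is associated with a change of between -2.034 and -0.798 MPa in tensile strength.

(-2.034, -0.798)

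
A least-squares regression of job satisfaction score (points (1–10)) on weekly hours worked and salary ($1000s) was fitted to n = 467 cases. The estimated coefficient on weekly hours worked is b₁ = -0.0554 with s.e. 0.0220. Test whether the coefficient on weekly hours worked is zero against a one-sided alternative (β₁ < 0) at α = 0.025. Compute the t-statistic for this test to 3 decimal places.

t = -2.518

H₀: β₁ = 0 vs H₁: β₁ < 0.
t = (b₁ − β₁⁰)/SE = -0.0554 / 0.0220 = -2.518.
df = n − k − 1 = 467 − 2 − 1 = 464.
One-sided p ≈ 0.0061, which is < 0.025, so reject H₀.
There is evidence that the true slope on weekly hours worked is negative, holding the other predictors fixed.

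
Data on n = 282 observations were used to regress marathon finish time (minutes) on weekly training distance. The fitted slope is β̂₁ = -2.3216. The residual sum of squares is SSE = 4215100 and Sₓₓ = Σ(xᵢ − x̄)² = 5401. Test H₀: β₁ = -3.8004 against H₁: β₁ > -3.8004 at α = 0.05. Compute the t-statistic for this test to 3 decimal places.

t = 0.886

MSE = SSE/(n − 2) = 4215100/280 = 15053.9.
SE(β̂₁) = √(MSE/Sₓₓ) = √(15053.9/5401) = 1.66951.
t = (-2.3216 − (-3.8004)) / 1.66951 = 0.886.
df = n − 2 = 280.
One-sided p ≈ 0.1883, which is ≥ 0.05, so fail to reject H₀.
The data do not give significant evidence that the true slope on weekly training distance exceeds -3.8004 minutes per unit.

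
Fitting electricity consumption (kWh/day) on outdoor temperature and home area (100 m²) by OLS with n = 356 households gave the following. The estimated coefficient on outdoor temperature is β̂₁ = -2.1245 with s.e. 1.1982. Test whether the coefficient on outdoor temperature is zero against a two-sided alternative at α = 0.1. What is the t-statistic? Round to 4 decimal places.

t = -1.7731

H₀: β₁ = 0 vs H₁: β₁ ≠ 0.
t = (β̂₁ − β₁⁰)/SE = -2.1245 / 1.1982 = -1.7731.
df = n − k − 1 = 356 − 2 − 1 = 353.
Two-sided p ≈ 0.0771, which is < 0.1, so reject H₀.
There is evidence that outdoor temperature is associated with electricity consumption, holding the other predictors fixed.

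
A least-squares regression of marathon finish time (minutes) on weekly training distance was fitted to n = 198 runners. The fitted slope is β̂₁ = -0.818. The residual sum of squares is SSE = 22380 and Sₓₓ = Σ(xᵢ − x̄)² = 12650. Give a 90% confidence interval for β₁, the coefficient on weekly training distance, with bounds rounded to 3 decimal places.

(-0.975, -0.661)

MSE = SSE/(n − 2) = 22380/196 = 114.184.
SE(β̂₁) = √(MSE/Sₓₓ) = √(114.184/12650) = 0.0950072.
df = n − 2 = 196.
t* = t_{0.05, 196} = 1.652665.
Margin = t* × SE = 1.652665 × 0.0950072 = 0.15702.
CI: -0.818 ± 0.15702 → (-0.975, -0.661).
With 90% confidence, each one-unit increase in weekly training distance is associated with a change of between -0.975 and -0.661 minutes in marathon finish time.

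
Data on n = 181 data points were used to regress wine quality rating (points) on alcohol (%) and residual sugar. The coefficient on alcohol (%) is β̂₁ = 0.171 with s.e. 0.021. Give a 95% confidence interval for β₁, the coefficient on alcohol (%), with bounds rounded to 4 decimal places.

df = n − k − 1 = 181 − 2 − 1 = 178.
t* = t_{0.025, 178} = 1.973381.
Margin = t* × SE = 1.973381 × 0.021 = 0.041441.
CI: 0.171 ± 0.041441 → (0.1296, 0.2124).
With 95% confidence, each one-unit increase in alcohol (%) is associated with a change of between 0.1296 and 0.2124 points in wine quality rating, holding the other predictors fixed.

(0.1296, 0.2124)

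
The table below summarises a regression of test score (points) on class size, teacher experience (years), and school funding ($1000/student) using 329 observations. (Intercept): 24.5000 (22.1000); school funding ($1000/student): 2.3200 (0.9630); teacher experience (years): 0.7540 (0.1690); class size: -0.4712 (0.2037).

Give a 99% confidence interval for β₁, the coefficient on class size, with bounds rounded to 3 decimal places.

Read off: b = -0.4712, SE = 0.2037 for class size.
df = n − k − 1 = 329 − 3 − 1 = 325.
t* = t_{0.005, 325} = 2.591041.
Margin = t* × SE = 2.591041 × 0.2037 = 0.52780.
CI: -0.4712 ± 0.52780 → (-0.999, 0.057).

(-0.999, 0.057)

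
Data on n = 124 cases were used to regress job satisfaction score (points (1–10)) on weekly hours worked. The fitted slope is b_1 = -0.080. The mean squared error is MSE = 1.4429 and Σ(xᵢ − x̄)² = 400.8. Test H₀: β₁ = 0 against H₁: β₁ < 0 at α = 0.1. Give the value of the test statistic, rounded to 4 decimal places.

SE(b_1) = √(MSE/Sₓₓ) = √(1.4429/400.8) = 0.0600004.
t = -0.080 / 0.0600004 = -1.3333.
df = n − 2 = 122.
One-sided p ≈ 0.0925, which is < 0.1, so reject H₀.
There is evidence that the true slope on weekly hours worked is negative.

t = -1.3333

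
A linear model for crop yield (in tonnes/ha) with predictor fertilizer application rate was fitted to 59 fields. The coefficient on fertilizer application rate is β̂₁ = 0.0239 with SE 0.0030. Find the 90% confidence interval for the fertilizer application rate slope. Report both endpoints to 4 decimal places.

df = n − 2 = 59 − 2 = 57.
t* = t_{0.05, 57} = 1.672029.
Margin = t* × SE = 1.672029 × 0.0030 = 0.005016.
CI: 0.0239 ± 0.005016 → (0.0189, 0.0289).
With 90% confidence, each one-unit increase in fertilizer application rate is associated with a change of between 0.0189 and 0.0289 tonnes/ha in crop yield.

(0.0189, 0.0289)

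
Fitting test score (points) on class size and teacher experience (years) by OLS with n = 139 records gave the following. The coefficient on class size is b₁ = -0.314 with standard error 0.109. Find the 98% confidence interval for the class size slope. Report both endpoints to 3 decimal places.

(-0.571, -0.057)

df = n − k − 1 = 139 − 2 − 1 = 136.
t* = t_{0.01, 136} = 2.354079.
Margin = t* × SE = 2.354079 × 0.109 = 0.25659.
CI: -0.314 ± 0.25659 → (-0.571, -0.057).
With 98% confidence, each one-unit increase in class size is associated with a change of between -0.571 and -0.057 points in test score, holding the other predictors fixed.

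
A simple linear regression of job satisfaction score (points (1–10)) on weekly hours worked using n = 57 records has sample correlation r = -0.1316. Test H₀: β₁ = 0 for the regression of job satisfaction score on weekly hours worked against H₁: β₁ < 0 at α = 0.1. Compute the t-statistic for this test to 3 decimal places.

t = r·√(n − 2)/√(1 − r²) = -0.1316·√55/√0.982681 = -0.985.
df = n − 2 = 55.
One-sided p ≈ 0.1646, which is ≥ 0.1, so fail to reject H₀.
The data do not give significant evidence of a linear association between weekly hours worked and job satisfaction score.

t = -0.985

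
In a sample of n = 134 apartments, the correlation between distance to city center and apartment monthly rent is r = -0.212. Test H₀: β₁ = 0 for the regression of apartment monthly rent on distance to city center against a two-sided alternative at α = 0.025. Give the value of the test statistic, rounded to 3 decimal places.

t = r·√(n − 2)/√(1 − r²) = -0.212·√132/√0.955056 = -2.492.
df = n − 2 = 132.
Two-sided p ≈ 0.0139, which is < 0.025, so reject H₀.
There is evidence of a linear association between distance to city center and apartment monthly rent.

t = -2.492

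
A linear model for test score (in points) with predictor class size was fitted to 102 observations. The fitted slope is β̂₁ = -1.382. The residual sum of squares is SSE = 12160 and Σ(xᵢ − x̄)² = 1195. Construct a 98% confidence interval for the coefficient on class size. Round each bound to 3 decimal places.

(-2.136, -0.628)

MSE = SSE/(n − 2) = 12160/100 = 121.6.
SE(β̂₁) = √(MSE/Sₓₓ) = √(121.6/1195) = 0.318994.
df = n − 2 = 100.
t* = t_{0.01, 100} = 2.364217.
Margin = t* × SE = 2.364217 × 0.318994 = 0.75417.
CI: -1.382 ± 0.75417 → (-2.136, -0.628).
With 98% confidence, each one-unit increase in class size is associated with a change of between -2.136 and -0.628 points in test score.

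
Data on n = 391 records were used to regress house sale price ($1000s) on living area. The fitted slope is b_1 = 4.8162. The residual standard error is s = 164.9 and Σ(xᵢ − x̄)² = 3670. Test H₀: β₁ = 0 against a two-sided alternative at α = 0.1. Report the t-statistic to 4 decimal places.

t = 1.7694

SE(b_1) = s/√Sₓₓ = 164.9/√3670 = 2.722.
t = 4.8162 / 2.722 = 1.7694.
df = n − 2 = 389.
Two-sided p ≈ 0.0776, which is < 0.1, so reject H₀.
There is evidence that living area is associated with house sale price.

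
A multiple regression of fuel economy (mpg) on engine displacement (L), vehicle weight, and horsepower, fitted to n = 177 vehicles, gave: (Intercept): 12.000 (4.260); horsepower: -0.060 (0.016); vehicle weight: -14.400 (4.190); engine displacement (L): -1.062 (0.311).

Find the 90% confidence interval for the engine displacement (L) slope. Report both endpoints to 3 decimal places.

Read off: b = -1.062, SE = 0.311 for engine displacement (L).
df = n − k − 1 = 177 − 3 − 1 = 173.
t* = t_{0.05, 173} = 1.653709.
Margin = t* × SE = 1.653709 × 0.311 = 0.51430.
CI: -1.062 ± 0.51430 → (-1.576, -0.548).

(-1.576, -0.548)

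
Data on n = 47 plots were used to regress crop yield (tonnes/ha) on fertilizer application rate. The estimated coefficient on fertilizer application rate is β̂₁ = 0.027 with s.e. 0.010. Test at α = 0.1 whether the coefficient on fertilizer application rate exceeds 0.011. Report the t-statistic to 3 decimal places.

H₀: β₁ = 0.011 vs H₁: β₁ > 0.011.
t = (β̂₁ − β₁⁰)/SE = (0.027 − 0.011) / 0.010 = 1.600.
df = n − 2 = 47 − 2 = 45.
One-sided p ≈ 0.0583, which is < 0.1, so reject H₀.
There is evidence that the true slope on fertilizer application rate exceeds 0.011 tonnes/ha per unit.

t = 1.600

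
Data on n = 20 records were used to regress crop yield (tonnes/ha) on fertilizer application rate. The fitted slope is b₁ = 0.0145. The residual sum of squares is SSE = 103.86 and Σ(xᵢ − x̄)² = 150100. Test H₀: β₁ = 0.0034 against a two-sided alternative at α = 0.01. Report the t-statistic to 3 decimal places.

t = 1.790

MSE = SSE/(n − 2) = 103.86/18 = 5.77.
SE(b₁) = √(MSE/Sₓₓ) = √(5.77/150100) = 0.00620008.
t = (0.0145 − 0.0034) / 0.00620008 = 1.790.
df = n − 2 = 18.
Two-sided p ≈ 0.0902, which is ≥ 0.01, so fail to reject H₀.
The data are consistent with a true slope of 0.0034 tonnes/ha per unit of fertilizer application rate.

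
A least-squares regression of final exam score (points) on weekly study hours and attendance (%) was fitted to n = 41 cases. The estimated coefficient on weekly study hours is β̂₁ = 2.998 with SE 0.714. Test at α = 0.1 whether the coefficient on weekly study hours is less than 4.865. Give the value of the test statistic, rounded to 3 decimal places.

t = -2.615

H₀: β₁ = 4.865 vs H₁: β₁ < 4.865.
t = (β̂₁ − β₁⁰)/SE = (2.998 − 4.865) / 0.714 = -2.615.
df = n − k − 1 = 41 − 2 − 1 = 38.
One-sided p ≈ 0.0064, which is < 0.1, so reject H₀.
There is evidence that the true slope on weekly study hours is below 4.865 points per unit, holding the other predictors fixed.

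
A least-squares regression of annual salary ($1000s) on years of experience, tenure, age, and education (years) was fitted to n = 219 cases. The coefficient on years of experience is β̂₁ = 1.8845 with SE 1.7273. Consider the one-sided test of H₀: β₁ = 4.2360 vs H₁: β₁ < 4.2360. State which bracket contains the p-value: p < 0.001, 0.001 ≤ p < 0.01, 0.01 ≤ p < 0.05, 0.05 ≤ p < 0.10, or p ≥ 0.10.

t = (1.8845 − 4.2360) / 1.7273 = -1.361.
df = n − k − 1 = 219 − 4 − 1 = 214.
One-sided p = P(T_{214} < t) ≈ 0.0874.
So 0.05 ≤ p < 0.10.

0.05 ≤ p < 0.10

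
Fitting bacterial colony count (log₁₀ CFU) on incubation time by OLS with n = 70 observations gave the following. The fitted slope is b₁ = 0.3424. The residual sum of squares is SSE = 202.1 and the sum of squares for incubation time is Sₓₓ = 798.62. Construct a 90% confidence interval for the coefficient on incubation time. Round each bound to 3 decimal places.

MSE = SSE/(n − 2) = 202.1/68 = 2.97206.
SE(b₁) = √(MSE/Sₓₓ) = √(2.97206/798.62) = 0.061004.
df = n − 2 = 68.
t* = t_{0.05, 68} = 1.667572.
Margin = t* × SE = 1.667572 × 0.061004 = 0.10173.
CI: 0.3424 ± 0.10173 → (0.241, 0.444).
With 90% confidence, each one-unit increase in incubation time is associated with a change of between 0.241 and 0.444 log₁₀ CFU in bacterial colony count.

(0.241, 0.444)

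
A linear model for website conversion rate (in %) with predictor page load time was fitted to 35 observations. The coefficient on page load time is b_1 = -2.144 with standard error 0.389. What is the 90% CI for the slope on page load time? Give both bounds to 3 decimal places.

df = n − 2 = 35 − 2 = 33.
t* = t_{0.05, 33} = 1.69236.
Margin = t* × SE = 1.69236 × 0.389 = 0.65833.
CI: -2.144 ± 0.65833 → (-2.802, -1.486).
With 90% confidence, each one-unit increase in page load time is associated with a change of between -2.802 and -1.486 % in website conversion rate.

(-2.802, -1.486)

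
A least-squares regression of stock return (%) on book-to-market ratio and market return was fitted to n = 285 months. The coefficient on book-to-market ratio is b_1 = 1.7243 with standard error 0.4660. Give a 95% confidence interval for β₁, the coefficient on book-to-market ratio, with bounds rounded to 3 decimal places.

(0.807, 2.642)

df = n − k − 1 = 285 − 2 − 1 = 282.
t* = t_{0.025, 282} = 1.968412.
Margin = t* × SE = 1.968412 × 0.4660 = 0.91728.
CI: 1.7243 ± 0.91728 → (0.807, 2.642).
With 95% confidence, each one-unit increase in book-to-market ratio is associated with a change of between 0.807 and 2.642 % in stock return, holding the other predictors fixed.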